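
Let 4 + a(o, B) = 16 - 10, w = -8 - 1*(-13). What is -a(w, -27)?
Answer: -2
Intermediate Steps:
w = 5 (w = -8 + 13 = 5)
a(o, B) = 2 (a(o, B) = -4 + (16 - 10) = -4 + 6 = 2)
-a(w, -27) = -1*2 = -2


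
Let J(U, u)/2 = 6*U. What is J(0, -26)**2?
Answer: 0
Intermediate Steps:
J(U, u) = 12*U (J(U, u) = 2*(6*U) = 12*U)
J(0, -26)**2 = (12*0)**2 = 0**2 = 0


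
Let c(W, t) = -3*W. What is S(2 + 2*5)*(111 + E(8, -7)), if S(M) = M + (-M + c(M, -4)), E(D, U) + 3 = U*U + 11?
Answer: -6048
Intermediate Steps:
E(D, U) = 8 + U² (E(D, U) = -3 + (U*U + 11) = -3 + (U² + 11) = -3 + (11 + U²) = 8 + U²)
S(M) = -3*M (S(M) = M + (-M - 3*M) = M - 4*M = -3*M)
S(2 + 2*5)*(111 + E(8, -7)) = (-3*(2 + 2*5))*(111 + (8 + (-7)²)) = (-3*(2 + 10))*(111 + (8 + 49)) = (-3*12)*(111 + 57) = -36*168 = -6048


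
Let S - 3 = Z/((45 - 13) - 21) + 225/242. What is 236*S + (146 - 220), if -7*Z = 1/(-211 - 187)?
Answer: 143848050/168553 ≈ 853.43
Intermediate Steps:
Z = 1/2786 (Z = -1/(7*(-211 - 187)) = -⅐/(-398) = -⅐*(-1/398) = 1/2786 ≈ 0.00035894)
S = 662377/168553 (S = 3 + (1/(2786*((45 - 13) - 21)) + 225/242) = 3 + (1/(2786*(32 - 21)) + 225*(1/242)) = 3 + ((1/2786)/11 + 225/242) = 3 + ((1/2786)*(1/11) + 225/242) = 3 + (1/30646 + 225/242) = 3 + 156718/168553 = 662377/168553 ≈ 3.9298)
236*S + (146 - 220) = 236*(662377/168553) + (146 - 220) = 156320972/168553 - 74 = 143848050/168553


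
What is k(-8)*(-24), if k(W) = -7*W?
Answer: -1344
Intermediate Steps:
k(-8)*(-24) = -7*(-8)*(-24) = 56*(-24) = -1344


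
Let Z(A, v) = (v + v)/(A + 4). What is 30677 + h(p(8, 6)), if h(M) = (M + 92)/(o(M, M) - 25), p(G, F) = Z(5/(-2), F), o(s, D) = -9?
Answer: 521459/17 ≈ 30674.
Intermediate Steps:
Z(A, v) = 2*v/(4 + A) (Z(A, v) = (2*v)/(4 + A) = 2*v/(4 + A))
p(G, F) = 4*F/3 (p(G, F) = 2*F/(4 + 5/(-2)) = 2*F/(4 + 5*(-1/2)) = 2*F/(4 - 5/2) = 2*F/(3/2) = 2*F*(2/3) = 4*F/3)
h(M) = -46/17 - M/34 (h(M) = (M + 92)/(-9 - 25) = (92 + M)/(-34) = (92 + M)*(-1/34) = -46/17 - M/34)
30677 + h(p(8, 6)) = 30677 + (-46/17 - 2*6/51) = 30677 + (-46/17 - 1/34*8) = 30677 + (-46/17 - 4/17) = 30677 - 50/17 = 521459/17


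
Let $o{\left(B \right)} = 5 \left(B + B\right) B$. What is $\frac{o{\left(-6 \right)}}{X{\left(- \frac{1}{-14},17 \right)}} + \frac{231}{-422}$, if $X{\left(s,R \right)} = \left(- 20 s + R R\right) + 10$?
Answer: $\frac{582267}{879026} \approx 0.6624$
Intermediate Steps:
$X{\left(s,R \right)} = 10 + R^{2} - 20 s$ ($X{\left(s,R \right)} = \left(- 20 s + R^{2}\right) + 10 = \left(R^{2} - 20 s\right) + 10 = 10 + R^{2} - 20 s$)
$o{\left(B \right)} = 10 B^{2}$ ($o{\left(B \right)} = 5 \cdot 2 B B = 10 B B = 10 B^{2}$)
$\frac{o{\left(-6 \right)}}{X{\left(- \frac{1}{-14},17 \right)}} + \frac{231}{-422} = \frac{10 \left(-6\right)^{2}}{10 + 17^{2} - 20 \left(- \frac{1}{-14}\right)} + \frac{231}{-422} = \frac{10 \cdot 36}{10 + 289 - 20 \left(\left(-1\right) \left(- \frac{1}{14}\right)\right)} + 231 \left(- \frac{1}{422}\right) = \frac{360}{10 + 289 - \frac{10}{7}} - \frac{231}{422} = \frac{360}{\frac{2083}{7}} - \frac{231}{422} = 360 \cdot \frac{7}{2083} - \frac{231}{422} = \frac{2520}{2083} - \frac{231}{422} = \frac{582267}{879026}$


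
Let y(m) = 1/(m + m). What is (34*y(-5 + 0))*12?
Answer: -204/5 ≈ -40.800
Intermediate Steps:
y(m) = 1/(2*m)
(34*y(-5 + 0))*12 = (34*(1/(2*(-5 + 0))))*12 = (34*((1/2)/(-5)))*12 = (34*((1/2)*(-1/5)))*12 = (34*(-1/10))*12 = -17/5*12 = -204/5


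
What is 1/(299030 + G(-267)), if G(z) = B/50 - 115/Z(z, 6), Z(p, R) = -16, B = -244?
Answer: 400/119612923 ≈ 3.3441e-6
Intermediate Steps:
G(z) = 923/400 (G(z) = -244/50 - 115/(-16) = -244*1/50 - 115*(-1/16) = -122/25 + 115/16 = 923/400)
1/(299030 + G(-267)) = 1/(299030 + 923/400) = 1/(119612923/400) = 400/119612923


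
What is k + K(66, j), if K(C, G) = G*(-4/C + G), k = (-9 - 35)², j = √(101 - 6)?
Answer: 2031 - 2*√95/33 ≈ 2030.4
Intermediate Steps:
j = √95 ≈ 9.7468
k = 1936 (k = (-44)² = 1936)
K(C, G) = G*(G - 4/C)
k + K(66, j) = 1936 + √95*(-4 + 66*√95)/66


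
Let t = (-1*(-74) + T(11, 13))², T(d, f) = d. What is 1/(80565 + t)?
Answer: 1/87790 ≈ 1.1391e-5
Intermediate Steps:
t = 7225 (t = (-1*(-74) + 11)² = (74 + 11)² = 85² = 7225)
1/(80565 + t) = 1/(80565 + 7225) = 1/87790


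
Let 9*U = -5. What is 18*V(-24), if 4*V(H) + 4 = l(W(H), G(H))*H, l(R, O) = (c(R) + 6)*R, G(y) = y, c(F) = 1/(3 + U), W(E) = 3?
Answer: -23040/11 ≈ -2094.5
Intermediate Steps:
U = -5/9 (U = (⅑)*(-5) = -5/9 ≈ -0.55556)
c(F) = 9/22 (c(F) = 1/(3 - 5/9) = 1/(22/9) = 9/22)
l(R, O) = 141*R/22 (l(R, O) = (9/22 + 6)*R = 141*R/22)
V(H) = -1 + 423*H/88 (V(H) = -1 + (((141/22)*3)*H)/4 = -1 + (423*H/22)/4 = -1 + 423*H/88)
18*V(-24) = 18*(-1 + (423/88)*(-24)) = 18*(-1 - 1269/11) = 18*(-1280/11) = -23040/11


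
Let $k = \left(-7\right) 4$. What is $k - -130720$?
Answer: $130692$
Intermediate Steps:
$k = -28$
$k - -130720 = -28 - -130720 = -28 + 130720 = 130692$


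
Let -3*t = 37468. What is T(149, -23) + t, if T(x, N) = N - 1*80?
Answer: -37777/3 ≈ -12592.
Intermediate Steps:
t = -37468/3 (t = -1/3*37468 = -37468/3 ≈ -12489.)
T(x, N) = -80 + N (T(x, N) = N - 80 = -80 + N)
T(149, -23) + t = (-80 - 23) - 37468/3 = -103 - 37468/3 = -37777/3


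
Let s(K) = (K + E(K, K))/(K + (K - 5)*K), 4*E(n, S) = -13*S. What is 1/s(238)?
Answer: -104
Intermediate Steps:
E(n, S) = -13*S/4 (E(n, S) = (-13*S)/4 = -13*S/4)
s(K) = -9*K/(4*(K + K*(-5 + K))) (s(K) = (K - 13*K/4)/(K + (K - 5)*K) = (-9*K/4)/(K + (-5 + K)*K) = (-9*K/4)/(K + K*(-5 + K)) = -9*K/(4*(K + K*(-5 + K))))
1/s(238) = 1/(-9/(-16 + 4*238)) = 1/(-9/(-16 + 952)) = 1/(-9/936) = 1/(-9*1/936) = 1/(-1/104) = -104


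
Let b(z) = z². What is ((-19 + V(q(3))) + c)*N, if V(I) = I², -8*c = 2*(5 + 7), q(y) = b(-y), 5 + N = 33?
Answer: 1652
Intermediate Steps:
N = 28 (N = -5 + 33 = 28)
q(y) = y² (q(y) = (-y)² = y²)
c = -3 (c = -(5 + 7)/4 = -12/4 = -⅛*24 = -3)
((-19 + V(q(3))) + c)*N = ((-19 + (3²)²) - 3)*28 = ((-19 + 9²) - 3)*28 = ((-19 + 81) - 3)*28 = (62 - 3)*28 = 59*28 = 1652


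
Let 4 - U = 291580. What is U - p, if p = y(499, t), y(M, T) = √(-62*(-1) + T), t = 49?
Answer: -291576 - √111 ≈ -2.9159e+5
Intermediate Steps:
y(M, T) = √(62 + T)
U = -291576 (U = 4 - 1*291580 = 4 - 291580 = -291576)
p = √111 (p = √(62 + 49) = √111 ≈ 10.536)
U - p = -291576 - √111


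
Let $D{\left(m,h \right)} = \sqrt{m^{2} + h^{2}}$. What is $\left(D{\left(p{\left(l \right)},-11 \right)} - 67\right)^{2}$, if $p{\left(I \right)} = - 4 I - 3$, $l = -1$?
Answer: $\left(67 - \sqrt{122}\right)^{2} \approx 3130.9$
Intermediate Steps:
$p{\left(I \right)} = -3 - 4 I$
$D{\left(m,h \right)} = \sqrt{h^{2} + m^{2}}$
$\left(D{\left(p{\left(l \right)},-11 \right)} - 67\right)^{2} = \left(\sqrt{\left(-11\right)^{2} + \left(-3 - -4\right)^{2}} - 67\right)^{2} = \left(\sqrt{121 + \left(-3 + 4\right)^{2}} - 67\right)^{2} = \left(\sqrt{121 + 1^{2}} - 67\right)^{2} = \left(\sqrt{121 + 1} - 67\right)^{2} = \left(\sqrt{122} - 67\right)^{2} = \left(-67 + \sqrt{122}\right)^{2}$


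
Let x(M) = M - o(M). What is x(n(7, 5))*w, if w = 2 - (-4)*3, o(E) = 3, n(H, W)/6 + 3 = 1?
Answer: -210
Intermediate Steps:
n(H, W) = -12 (n(H, W) = -18 + 6*1 = -18 + 6 = -12)
w = 14 (w = 2 - 1*(-12) = 2 + 12 = 14)
x(M) = -3 + M (x(M) = M - 1*3 = M - 3 = -3 + M)
x(n(7, 5))*w = (-3 - 12)*14 = -15*14 = -210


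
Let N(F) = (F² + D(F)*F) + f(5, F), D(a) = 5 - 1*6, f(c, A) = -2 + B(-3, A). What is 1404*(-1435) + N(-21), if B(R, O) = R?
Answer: -2014283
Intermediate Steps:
f(c, A) = -5 (f(c, A) = -2 - 3 = -5)
D(a) = -1 (D(a) = 5 - 6 = -1)
N(F) = -5 + F² - F (N(F) = (F² - F) - 5 = -5 + F² - F)
1404*(-1435) + N(-21) = 1404*(-1435) + (-5 + (-21)² - 1*(-21)) = -2014740 + (-5 + 441 + 21) = -2014740 + 457 = -2014283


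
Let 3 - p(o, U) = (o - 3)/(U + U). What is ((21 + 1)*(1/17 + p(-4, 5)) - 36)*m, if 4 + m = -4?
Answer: -31752/85 ≈ -373.55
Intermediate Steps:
m = -8 (m = -4 - 4 = -8)
p(o, U) = 3 - (-3 + o)/(2*U) (p(o, U) = 3 - (o - 3)/(U + U) = 3 - (-3 + o)/(2*U))
((21 + 1)*(1/17 + p(-4, 5)) - 36)*m = ((21 + 1)*(1/17 + (½)*(3 - 1*(-4) + 6*5)/5) - 36)*(-8) = (22*(1*(1/17) + (½)*(⅕)*(3 + 4 + 30)) - 36)*(-8) = (22*(1/17 + (½)*(⅕)*37) - 36)*(-8) = (22*(1/17 + 37/10) - 36)*(-8) = (22*(639/170) - 36)*(-8) = (7029/85 - 36)*(-8) = (3969/85)*(-8) = -31752/85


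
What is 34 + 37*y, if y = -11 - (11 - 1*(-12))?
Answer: -1224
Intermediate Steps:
y = -34 (y = -11 - (11 + 12) = -11 - 1*23 = -11 - 23 = -34)
34 + 37*y = 34 + 37*(-34) = 34 - 1258 = -1224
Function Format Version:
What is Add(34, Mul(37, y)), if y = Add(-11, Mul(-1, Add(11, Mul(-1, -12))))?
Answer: -1224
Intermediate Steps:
y = -34 (y = Add(-11, Mul(-1, Add(11, 12))) = Add(-11, Mul(-1, 23)) = Add(-11, -23) = -34)
Add(34, Mul(37, y)) = Add(34, Mul(37, -34)) = Add(34, -1258) = -1224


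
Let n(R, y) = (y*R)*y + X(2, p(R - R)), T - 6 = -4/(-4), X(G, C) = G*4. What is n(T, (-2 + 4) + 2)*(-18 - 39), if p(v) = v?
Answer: -6840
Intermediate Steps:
X(G, C) = 4*G
T = 7 (T = 6 - 4/(-4) = 6 - 4*(-¼) = 6 + 1 = 7)
n(R, y) = 8 + R*y² (n(R, y) = (y*R)*y + 4*2 = (R*y)*y + 8 = R*y² + 8 = 8 + R*y²)
n(T, (-2 + 4) + 2)*(-18 - 39) = (8 + 7*((-2 + 4) + 2)²)*(-18 - 39) = (8 + 7*(2 + 2)²)*(-57) = (8 + 7*4²)*(-57) = (8 + 7*16)*(-57) = (8 + 112)*(-57) = 120*(-57) = -6840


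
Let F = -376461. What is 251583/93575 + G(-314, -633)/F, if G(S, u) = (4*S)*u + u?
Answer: 6791268046/11742446025 ≈ 0.57835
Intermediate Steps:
G(S, u) = u + 4*S*u (G(S, u) = 4*S*u + u = u + 4*S*u)
251583/93575 + G(-314, -633)/F = 251583/93575 - 633*(1 + 4*(-314))/(-376461) = 251583*(1/93575) - 633*(1 - 1256)*(-1/376461) = 251583/93575 - 633*(-1255)*(-1/376461) = 251583/93575 + 794415*(-1/376461) = 251583/93575 - 264805/125487 = 6791268046/11742446025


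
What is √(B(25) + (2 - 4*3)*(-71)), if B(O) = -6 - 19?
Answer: √685 ≈ 26.173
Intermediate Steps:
B(O) = -25
√(B(25) + (2 - 4*3)*(-71)) = √(-25 + (2 - 4*3)*(-71)) = √(-25 + (2 - 12)*(-71)) = √(-25 - 10*(-71)) = √(-25 + 710) = √685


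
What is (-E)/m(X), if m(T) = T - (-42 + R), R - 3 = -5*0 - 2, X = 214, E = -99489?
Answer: 33163/85 ≈ 390.15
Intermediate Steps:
R = 1 (R = 3 + (-5*0 - 2) = 3 + (0 - 2) = 3 - 2 = 1)
m(T) = 41 + T (m(T) = T - (-42 + 1) = T - 1*(-41) = T + 41 = 41 + T)
(-E)/m(X) = (-1*(-99489))/(41 + 214) = 99489/255 = 99489*(1/255) = 33163/85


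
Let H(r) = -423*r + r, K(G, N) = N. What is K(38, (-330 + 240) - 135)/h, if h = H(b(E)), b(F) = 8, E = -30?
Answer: 225/3376 ≈ 0.066647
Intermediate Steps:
H(r) = -422*r
h = -3376 (h = -422*8 = -3376)
K(38, (-330 + 240) - 135)/h = ((-330 + 240) - 135)/(-3376) = (-90 - 135)*(-1/3376) = -225*(-1/3376) = 225/3376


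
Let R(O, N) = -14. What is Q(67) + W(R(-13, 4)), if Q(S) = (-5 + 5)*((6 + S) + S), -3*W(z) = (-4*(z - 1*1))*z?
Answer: 280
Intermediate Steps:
W(z) = -z*(4 - 4*z)/3 (W(z) = -(-4*(z - 1*1))*z/3 = -(-4*(z - 1))*z/3 = -(-4*(-1 + z))*z/3 = -(4 - 4*z)*z/3 = -z*(4 - 4*z)/3)
Q(S) = 0 (Q(S) = 0*(6 + 2*S) = 0)
Q(67) + W(R(-13, 4)) = 0 + (4/3)*(-14)*(-1 - 14) = 0 + (4/3)*(-14)*(-15) = 0 + 280 = 280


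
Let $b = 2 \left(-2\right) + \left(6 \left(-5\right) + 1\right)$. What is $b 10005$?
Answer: $-330165$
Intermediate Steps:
$b = -33$ ($b = -4 + \left(-30 + 1\right) = -4 - 29 = -33$)
$b 10005 = \left(-33\right) 10005 = -330165$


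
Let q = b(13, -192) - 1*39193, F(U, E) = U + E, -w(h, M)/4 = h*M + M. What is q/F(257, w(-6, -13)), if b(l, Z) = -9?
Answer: 39202/3 ≈ 13067.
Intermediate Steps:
w(h, M) = -4*M - 4*M*h (w(h, M) = -4*(h*M + M) = -4*(M*h + M) = -4*(M + M*h) = -4*M - 4*M*h)
F(U, E) = E + U
q = -39202 (q = -9 - 1*39193 = -9 - 39193 = -39202)
q/F(257, w(-6, -13)) = -39202/(-4*(-13)*(1 - 6) + 257) = -39202/(-4*(-13)*(-5) + 257) = -39202/(-260 + 257) = -39202/(-3) = -39202*(-1/3) = 39202/3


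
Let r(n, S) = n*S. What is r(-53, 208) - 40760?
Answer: -51784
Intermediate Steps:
r(n, S) = S*n
r(-53, 208) - 40760 = 208*(-53) - 40760 = -11024 - 40760 = -51784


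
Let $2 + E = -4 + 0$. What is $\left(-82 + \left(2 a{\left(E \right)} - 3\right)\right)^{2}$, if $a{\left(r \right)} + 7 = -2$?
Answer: $10609$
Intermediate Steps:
$E = -6$ ($E = -2 + \left(-4 + 0\right) = -2 - 4 = -6$)
$a{\left(r \right)} = -9$ ($a{\left(r \right)} = -7 - 2 = -9$)
$\left(-82 + \left(2 a{\left(E \right)} - 3\right)\right)^{2} = \left(-82 + \left(2 \left(-9\right) - 3\right)\right)^{2} = \left(-82 - 21\right)^{2} = \left(-103\right)^{2} = 10609$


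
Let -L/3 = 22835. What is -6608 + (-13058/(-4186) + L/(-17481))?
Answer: -80504741750/12195911 ≈ -6601.0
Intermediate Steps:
L = -68505 (L = -3*22835 = -68505)
-6608 + (-13058/(-4186) + L/(-17481)) = -6608 + (-13058/(-4186) - 68505/(-17481)) = -6608 + (-13058*(-1/4186) - 68505*(-1/17481)) = -6608 + (6529/2093 + 22835/5827) = -6608 + 85838138/12195911 = -80504741750/12195911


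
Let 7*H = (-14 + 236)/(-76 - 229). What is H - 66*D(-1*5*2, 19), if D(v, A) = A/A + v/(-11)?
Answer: -269232/2135 ≈ -126.10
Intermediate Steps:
D(v, A) = 1 - v/11 (D(v, A) = 1 + v*(-1/11) = 1 - v/11)
H = -222/2135 (H = ((-14 + 236)/(-76 - 229))/7 = (222/(-305))/7 = (222*(-1/305))/7 = (⅐)*(-222/305) = -222/2135 ≈ -0.10398)
H - 66*D(-1*5*2, 19) = -222/2135 - 66*(1 - (-1*5)*2/11) = -222/2135 - 66*(1 - (-5)*2/11) = -222/2135 - 66*(1 - 1/11*(-10)) = -222/2135 - 66*(1 + 10/11) = -222/2135 - 66*21/11 = -222/2135 - 126 = -269232/2135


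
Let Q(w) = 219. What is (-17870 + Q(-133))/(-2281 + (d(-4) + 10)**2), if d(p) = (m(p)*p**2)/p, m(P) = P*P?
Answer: -17651/635 ≈ -27.797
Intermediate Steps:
m(P) = P**2
d(p) = p**3 (d(p) = (p**2*p**2)/p = p**4/p = p**3)
(-17870 + Q(-133))/(-2281 + (d(-4) + 10)**2) = (-17870 + 219)/(-2281 + ((-4)**3 + 10)**2) = -17651/(-2281 + (-64 + 10)**2) = -17651/(-2281 + (-54)**2) = -17651/(-2281 + 2916) = -17651/635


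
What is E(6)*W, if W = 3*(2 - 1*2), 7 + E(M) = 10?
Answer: 0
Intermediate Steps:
E(M) = 3 (E(M) = -7 + 10 = 3)
W = 0 (W = 3*(2 - 2) = 3*0 = 0)
E(6)*W = 3*0 = 0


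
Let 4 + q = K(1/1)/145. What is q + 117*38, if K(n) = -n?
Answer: 644089/145 ≈ 4442.0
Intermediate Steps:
q = -581/145 (q = -4 - 1/1/145 = -4 - 1*1*(1/145) = -4 - 1*1/145 = -4 - 1/145 = -581/145 ≈ -4.0069)
q + 117*38 = -581/145 + 117*38 = -581/145 + 4446 = 644089/145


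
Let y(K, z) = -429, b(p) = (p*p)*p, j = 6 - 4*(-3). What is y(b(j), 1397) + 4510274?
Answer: 4509845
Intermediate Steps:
j = 18 (j = 6 + 12 = 18)
b(p) = p³ (b(p) = p²*p = p³)
y(b(j), 1397) + 4510274 = -429 + 4510274 = 4509845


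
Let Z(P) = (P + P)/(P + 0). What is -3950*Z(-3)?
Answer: -7900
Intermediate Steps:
Z(P) = 2 (Z(P) = (2*P)/P = 2)
-3950*Z(-3) = -3950*2 = -7900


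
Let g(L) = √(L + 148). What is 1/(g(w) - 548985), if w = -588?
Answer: -109797/60276906133 - 2*I*√110/301384530665 ≈ -1.8215e-6 - 6.9599e-11*I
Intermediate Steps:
g(L) = √(148 + L)
1/(g(w) - 548985) = 1/(√(148 - 588) - 548985) = 1/(√(-440) - 548985) = 1/(2*I*√110 - 548985) = 1/(-548985 + 2*I*√110)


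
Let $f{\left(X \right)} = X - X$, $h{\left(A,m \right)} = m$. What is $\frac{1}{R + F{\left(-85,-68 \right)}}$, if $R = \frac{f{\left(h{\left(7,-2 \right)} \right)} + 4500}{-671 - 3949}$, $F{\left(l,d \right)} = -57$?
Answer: $- \frac{77}{4464} \approx -0.017249$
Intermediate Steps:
$f{\left(X \right)} = 0$
$R = - \frac{75}{77}$ ($R = \frac{0 + 4500}{-671 - 3949} = \frac{4500}{-4620} = 4500 \left(- \frac{1}{4620}\right) = - \frac{75}{77} \approx -0.97403$)
$\frac{1}{R + F{\left(-85,-68 \right)}} = \frac{1}{- \frac{75}{77} - 57} = \frac{1}{- \frac{4464}{77}} = - \frac{77}{4464}$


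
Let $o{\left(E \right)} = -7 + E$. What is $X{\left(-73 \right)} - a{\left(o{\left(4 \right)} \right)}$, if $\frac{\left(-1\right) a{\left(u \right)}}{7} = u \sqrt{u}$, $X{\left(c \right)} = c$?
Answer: $-73 - 21 i \sqrt{3} \approx -73.0 - 36.373 i$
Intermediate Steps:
$a{\left(u \right)} = - 7 u^{\frac{3}{2}}$ ($a{\left(u \right)} = - 7 u \sqrt{u} = - 7 u^{\frac{3}{2}}$)
$X{\left(-73 \right)} - a{\left(o{\left(4 \right)} \right)} = -73 - - 7 \left(-7 + 4\right)^{\frac{3}{2}} = -73 - - 7 \left(-3\right)^{\frac{3}{2}} = -73 - - 7 \left(- 3 i \sqrt{3}\right) = -73 - 21 i \sqrt{3}$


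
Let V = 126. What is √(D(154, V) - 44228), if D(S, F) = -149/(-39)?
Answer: I*√67264977/39 ≈ 210.3*I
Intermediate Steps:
D(S, F) = 149/39 (D(S, F) = -149*(-1/39) = 149/39)
√(D(154, V) - 44228) = √(149/39 - 44228) = √(-1724743/39) = I*√67264977/39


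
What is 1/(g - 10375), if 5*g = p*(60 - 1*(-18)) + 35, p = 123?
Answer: -5/42246 ≈ -0.00011835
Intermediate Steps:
g = 9629/5 (g = (123*(60 - 1*(-18)) + 35)/5 = (123*(60 + 18) + 35)/5 = (123*78 + 35)/5 = (9594 + 35)/5 = (⅕)*9629 = 9629/5 ≈ 1925.8)
1/(g - 10375) = 1/(9629/5 - 10375) = 1/(-42246/5) = -5/42246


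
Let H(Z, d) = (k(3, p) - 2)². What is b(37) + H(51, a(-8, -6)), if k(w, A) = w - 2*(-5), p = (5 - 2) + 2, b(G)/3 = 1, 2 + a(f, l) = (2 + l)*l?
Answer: 124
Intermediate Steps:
a(f, l) = -2 + l*(2 + l) (a(f, l) = -2 + (2 + l)*l = -2 + l*(2 + l))
b(G) = 3 (b(G) = 3*1 = 3)
p = 5 (p = 3 + 2 = 5)
k(w, A) = 10 + w (k(w, A) = w + 10 = 10 + w)
H(Z, d) = 121 (H(Z, d) = ((10 + 3) - 2)² = (13 - 2)² = 11² = 121)
b(37) + H(51, a(-8, -6)) = 3 + 121 = 124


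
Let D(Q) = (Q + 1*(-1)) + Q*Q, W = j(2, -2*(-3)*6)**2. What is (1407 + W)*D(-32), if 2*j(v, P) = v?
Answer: 1395328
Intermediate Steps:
j(v, P) = v/2
W = 1 (W = ((1/2)*2)**2 = 1**2 = 1)
D(Q) = -1 + Q + Q**2 (D(Q) = (Q - 1) + Q**2 = (-1 + Q) + Q**2 = -1 + Q + Q**2)
(1407 + W)*D(-32) = (1407 + 1)*(-1 - 32 + (-32)**2) = 1408*(-1 - 32 + 1024) = 1408*991 = 1395328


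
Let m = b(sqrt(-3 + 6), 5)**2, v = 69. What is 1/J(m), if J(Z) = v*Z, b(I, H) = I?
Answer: 1/207 ≈ 0.0048309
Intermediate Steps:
m = 3 (m = (sqrt(-3 + 6))**2 = (sqrt(3))**2 = 3)
J(Z) = 69*Z
1/J(m) = 1/(69*3) = 1/207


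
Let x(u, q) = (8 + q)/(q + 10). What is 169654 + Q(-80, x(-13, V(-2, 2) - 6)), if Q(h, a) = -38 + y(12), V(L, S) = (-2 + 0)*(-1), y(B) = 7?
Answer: 169623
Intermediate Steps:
V(L, S) = 2 (V(L, S) = -2*(-1) = 2)
x(u, q) = (8 + q)/(10 + q)
Q(h, a) = -31 (Q(h, a) = -38 + 7 = -31)
169654 + Q(-80, x(-13, V(-2, 2) - 6)) = 169654 - 31 = 169623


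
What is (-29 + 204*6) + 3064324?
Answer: 3065519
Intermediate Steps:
(-29 + 204*6) + 3064324 = (-29 + 1224) + 3064324 = 1195 + 3064324 = 3065519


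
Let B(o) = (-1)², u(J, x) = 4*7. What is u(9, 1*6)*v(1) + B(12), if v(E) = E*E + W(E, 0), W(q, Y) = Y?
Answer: 29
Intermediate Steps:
v(E) = E² (v(E) = E*E + 0 = E² + 0 = E²)
u(J, x) = 28
B(o) = 1
u(9, 1*6)*v(1) + B(12) = 28*1² + 1 = 28*1 + 1 = 28 + 1 = 29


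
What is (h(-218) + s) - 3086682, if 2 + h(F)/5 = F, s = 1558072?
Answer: -1529710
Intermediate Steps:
h(F) = -10 + 5*F
(h(-218) + s) - 3086682 = ((-10 + 5*(-218)) + 1558072) - 3086682 = ((-10 - 1090) + 1558072) - 3086682 = (-1100 + 1558072) - 3086682 = 1556972 - 3086682 = -1529710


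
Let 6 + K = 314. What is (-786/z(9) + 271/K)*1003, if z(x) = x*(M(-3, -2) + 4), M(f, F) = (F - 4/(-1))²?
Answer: -4650911/462 ≈ -10067.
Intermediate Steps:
K = 308 (K = -6 + 314 = 308)
M(f, F) = (4 + F)² (M(f, F) = (F - 4*(-1))² = (F + 4)² = (4 + F)²)
z(x) = 8*x (z(x) = x*((4 - 2)² + 4) = x*(2² + 4) = x*(4 + 4) = x*8 = 8*x)
(-786/z(9) + 271/K)*1003 = (-786/(8*9) + 271/308)*1003 = (-786/72 + 271*(1/308))*1003 = (-786*1/72 + 271/308)*1003 = (-131/12 + 271/308)*1003 = -4637/462*1003 = -4650911/462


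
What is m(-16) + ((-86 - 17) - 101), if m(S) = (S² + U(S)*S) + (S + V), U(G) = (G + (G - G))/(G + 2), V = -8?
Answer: 68/7 ≈ 9.7143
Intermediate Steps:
U(G) = G/(2 + G) (U(G) = (G + 0)/(2 + G) = G/(2 + G))
m(S) = -8 + S + S² + S²/(2 + S) (m(S) = (S² + (S/(2 + S))*S) + (S - 8) = (S² + S²/(2 + S)) + (-8 + S) = -8 + S + S² + S²/(2 + S))
m(-16) + ((-86 - 17) - 101) = ((-16)² + (2 - 16)*(-8 - 16 + (-16)²))/(2 - 16) + ((-86 - 17) - 101) = (256 - 14*(-8 - 16 + 256))/(-14) + (-103 - 101) = -(256 - 14*232)/14 - 204 = -(256 - 3248)/14 - 204 = -1/14*(-2992) - 204 = 1496/7 - 204 = 68/7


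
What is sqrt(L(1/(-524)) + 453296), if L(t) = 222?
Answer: sqrt(453518) ≈ 673.44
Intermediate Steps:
sqrt(L(1/(-524)) + 453296) = sqrt(222 + 453296) = sqrt(453518)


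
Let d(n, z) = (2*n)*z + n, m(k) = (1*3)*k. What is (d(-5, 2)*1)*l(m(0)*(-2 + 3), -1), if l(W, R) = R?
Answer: 25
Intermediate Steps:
m(k) = 3*k
d(n, z) = n + 2*n*z (d(n, z) = 2*n*z + n = n + 2*n*z)
(d(-5, 2)*1)*l(m(0)*(-2 + 3), -1) = (-5*(1 + 2*2)*1)*(-1) = (-5*(1 + 4)*1)*(-1) = (-5*5*1)*(-1) = -25*1*(-1) = -25*(-1) = 25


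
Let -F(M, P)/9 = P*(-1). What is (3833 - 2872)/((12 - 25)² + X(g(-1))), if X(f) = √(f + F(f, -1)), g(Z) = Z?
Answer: 162409/28571 - 961*I*√10/28571 ≈ 5.6844 - 0.10636*I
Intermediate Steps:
F(M, P) = 9*P (F(M, P) = -9*P*(-1) = -(-9)*P = 9*P)
X(f) = √(-9 + f) (X(f) = √(f + 9*(-1)) = √(f - 9) = √(-9 + f))
(3833 - 2872)/((12 - 25)² + X(g(-1))) = (3833 - 2872)/((12 - 25)² + √(-9 - 1)) = 961/((-13)² + √(-10)) = 961/(169 + I*√10)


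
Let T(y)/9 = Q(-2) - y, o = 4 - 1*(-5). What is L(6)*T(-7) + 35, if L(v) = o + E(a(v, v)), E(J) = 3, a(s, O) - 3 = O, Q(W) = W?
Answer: 575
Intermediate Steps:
a(s, O) = 3 + O
o = 9 (o = 4 + 5 = 9)
T(y) = -18 - 9*y (T(y) = 9*(-2 - y) = -18 - 9*y)
L(v) = 12 (L(v) = 9 + 3 = 12)
L(6)*T(-7) + 35 = 12*(-18 - 9*(-7)) + 35 = 12*(-18 + 63) + 35 = 12*45 + 35 = 540 + 35 = 575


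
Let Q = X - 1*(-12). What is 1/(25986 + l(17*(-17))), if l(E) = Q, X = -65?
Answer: 1/25933 ≈ 3.8561e-5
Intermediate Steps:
Q = -53 (Q = -65 - 1*(-12) = -65 + 12 = -53)
l(E) = -53
1/(25986 + l(17*(-17))) = 1/(25986 - 53) = 1/25933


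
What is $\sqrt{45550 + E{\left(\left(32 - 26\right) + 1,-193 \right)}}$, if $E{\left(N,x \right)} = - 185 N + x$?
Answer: $\sqrt{44062} \approx 209.91$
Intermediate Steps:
$E{\left(N,x \right)} = x - 185 N$
$\sqrt{45550 + E{\left(\left(32 - 26\right) + 1,-193 \right)}} = \sqrt{45550 - \left(193 + 185 \left(\left(32 - 26\right) + 1\right)\right)} = \sqrt{45550 - \left(193 + 185 \left(6 + 1\right)\right)} = \sqrt{45550 - 1488} = \sqrt{44062}$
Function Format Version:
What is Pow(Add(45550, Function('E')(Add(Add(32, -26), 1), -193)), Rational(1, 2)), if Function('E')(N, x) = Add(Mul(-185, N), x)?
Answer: Pow(44062, Rational(1, 2)) ≈ 209.91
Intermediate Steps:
Function('E')(N, x) = Add(x, Mul(-185, N))
Pow(Add(45550, Function('E')(Add(Add(32, -26), 1), -193)), Rational(1, 2)) = Pow(Add(45550, Add(-193, Mul(-185, Add(Add(32, -26), 1)))), Rational(1, 2)) = Pow(Add(45550, Add(-193, Mul(-185, Add(6, 1)))), Rational(1, 2)) = Pow(Add(45550, Add(-193, Mul(-185, 7))), Rational(1, 2)) = Pow(Add(45550, Add(-193, -1295)), Rational(1, 2)) = Pow(Add(45550, -1488), Rational(1, 2)) = Pow(44062, Rational(1, 2))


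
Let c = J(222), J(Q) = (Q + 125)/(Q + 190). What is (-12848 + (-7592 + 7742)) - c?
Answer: -5231923/412 ≈ -12699.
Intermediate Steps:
J(Q) = (125 + Q)/(190 + Q)
c = 347/412 (c = (125 + 222)/(190 + 222) = 347/412 ≈ 0.84223)
(-12848 + (-7592 + 7742)) - c = (-12848 + (-7592 + 7742)) - 1*347/412 = (-12848 + 150) - 347/412 = -12698 - 347/412 = -5231923/412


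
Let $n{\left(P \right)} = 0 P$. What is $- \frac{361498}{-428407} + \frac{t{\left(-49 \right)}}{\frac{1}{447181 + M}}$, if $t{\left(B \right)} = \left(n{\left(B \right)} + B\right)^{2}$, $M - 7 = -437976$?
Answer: $\frac{9475511528382}{428407} \approx 2.2118 \cdot 10^{7}$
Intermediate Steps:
$M = -437969$ ($M = 7 - 437976 = -437969$)
$n{\left(P \right)} = 0$
$t{\left(B \right)} = B^{2}$ ($t{\left(B \right)} = \left(0 + B\right)^{2} = B^{2}$)
$- \frac{361498}{-428407} + \frac{t{\left(-49 \right)}}{\frac{1}{447181 + M}} = - \frac{361498}{-428407} + \frac{\left(-49\right)^{2}}{\frac{1}{447181 - 437969}} = \left(-361498\right) \left(- \frac{1}{428407}\right) + \frac{2401}{\frac{1}{9212}} = \frac{361498}{428407} + 2401 \frac{1}{\frac{1}{9212}} = \frac{361498}{428407} + 2401 \cdot 9212 = \frac{361498}{428407} + 22118012 = \frac{9475511528382}{428407}$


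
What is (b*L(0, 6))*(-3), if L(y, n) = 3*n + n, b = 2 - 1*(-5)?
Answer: -504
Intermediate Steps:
b = 7 (b = 2 + 5 = 7)
L(y, n) = 4*n
(b*L(0, 6))*(-3) = (7*(4*6))*(-3) = (7*24)*(-3) = 168*(-3) = -504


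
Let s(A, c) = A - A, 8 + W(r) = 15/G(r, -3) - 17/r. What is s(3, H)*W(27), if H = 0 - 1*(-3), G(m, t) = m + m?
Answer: 0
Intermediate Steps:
G(m, t) = 2*m
W(r) = -8 - 19/(2*r) (W(r) = -8 + (15/((2*r)) - 17/r) = -8 + (15*(1/(2*r)) - 17/r) = -8 + (15/(2*r) - 17/r) = -8 - 19/(2*r))
H = 3 (H = 0 + 3 = 3)
s(A, c) = 0
s(3, H)*W(27) = 0*(-8 - 19/2/27) = 0*(-8 - 19/2*1/27) = 0*(-8 - 19/54) = 0*(-451/54) = 0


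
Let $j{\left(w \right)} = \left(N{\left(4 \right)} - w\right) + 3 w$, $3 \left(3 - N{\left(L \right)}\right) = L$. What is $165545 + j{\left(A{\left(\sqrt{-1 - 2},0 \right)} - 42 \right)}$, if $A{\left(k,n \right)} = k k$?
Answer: $\frac{496370}{3} \approx 1.6546 \cdot 10^{5}$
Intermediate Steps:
$N{\left(L \right)} = 3 - \frac{L}{3}$
$A{\left(k,n \right)} = k^{2}$
$j{\left(w \right)} = \frac{5}{3} + 2 w$ ($j{\left(w \right)} = \left(\left(3 - \frac{4}{3}\right) - w\right) + 3 w = \left(\frac{5}{3} - w\right) + 3 w = \frac{5}{3} + 2 w$)
$165545 + j{\left(A{\left(\sqrt{-1 - 2},0 \right)} - 42 \right)} = 165545 + \left(\frac{5}{3} + 2 \left(\left(\sqrt{-1 - 2}\right)^{2} - 42\right)\right) = 165545 + \left(\frac{5}{3} + 2 \left(\left(\sqrt{-3}\right)^{2} - 42\right)\right) = 165545 + \left(\frac{5}{3} + 2 \left(\left(i \sqrt{3}\right)^{2} - 42\right)\right) = 165545 + \left(\frac{5}{3} + 2 \left(-3 - 42\right)\right) = 165545 + \left(\frac{5}{3} + 2 \left(-45\right)\right) = 165545 + \left(\frac{5}{3} - 90\right) = 165545 - \frac{265}{3} = \frac{496370}{3}$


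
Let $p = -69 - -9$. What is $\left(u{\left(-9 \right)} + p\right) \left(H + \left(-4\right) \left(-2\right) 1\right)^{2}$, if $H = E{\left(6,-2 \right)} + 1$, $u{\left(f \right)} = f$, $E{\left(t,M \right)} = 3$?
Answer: $-9936$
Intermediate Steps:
$p = -60$ ($p = -69 + 9 = -60$)
$H = 4$ ($H = 3 + 1 = 4$)
$\left(u{\left(-9 \right)} + p\right) \left(H + \left(-4\right) \left(-2\right) 1\right)^{2} = \left(-9 - 60\right) \left(4 + \left(-4\right) \left(-2\right) 1\right)^{2} = - 69 \left(4 + 8 \cdot 1\right)^{2} = - 69 \left(4 + 8\right)^{2} = - 69 \cdot 12^{2} = \left(-69\right) 144 = -9936$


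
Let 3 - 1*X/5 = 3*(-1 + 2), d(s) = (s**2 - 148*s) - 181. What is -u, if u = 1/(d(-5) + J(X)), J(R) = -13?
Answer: -1/571 ≈ -0.0017513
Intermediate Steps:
d(s) = -181 + s**2 - 148*s
X = 0 (X = 15 - 15*(-1 + 2) = 15 - 15 = 0)
u = 1/571 (u = 1/((-181 + (-5)**2 - 148*(-5)) - 13) = 1/((-181 + 25 + 740) - 13) = 1/(584 - 13) = 1/571 ≈ 0.0017513)
-u = -1*1/571 = -1/571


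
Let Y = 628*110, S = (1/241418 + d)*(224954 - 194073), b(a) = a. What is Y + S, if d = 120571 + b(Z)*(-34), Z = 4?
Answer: 897887212873551/241418 ≈ 3.7192e+9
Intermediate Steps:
d = 120435 (d = 120571 + 4*(-34) = 120571 - 136 = 120435)
S = 897870535718111/241418 (S = (1/241418 + 120435)*(224954 - 194073) = (1/241418 + 120435)*30881 = (29075176831/241418)*30881 = 897870535718111/241418 ≈ 3.7192e+9)
Y = 69080
Y + S = 69080 + 897870535718111/241418 = 897887212873551/241418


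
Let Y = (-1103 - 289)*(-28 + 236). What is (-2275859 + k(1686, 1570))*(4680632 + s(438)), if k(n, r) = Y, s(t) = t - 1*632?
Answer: -12007172243010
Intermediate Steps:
s(t) = -632 + t (s(t) = t - 632 = -632 + t)
Y = -289536 (Y = -1392*208 = -289536)
k(n, r) = -289536
(-2275859 + k(1686, 1570))*(4680632 + s(438)) = (-2275859 - 289536)*(4680632 + (-632 + 438)) = -2565395*(4680632 - 194) = -2565395*4680438 = -12007172243010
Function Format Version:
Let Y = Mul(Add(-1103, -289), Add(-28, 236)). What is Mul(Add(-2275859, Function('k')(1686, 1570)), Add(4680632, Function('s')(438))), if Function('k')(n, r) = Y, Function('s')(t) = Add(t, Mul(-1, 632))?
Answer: -12007172243010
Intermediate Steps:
Function('s')(t) = Add(-632, t) (Function('s')(t) = Add(t, -632) = Add(-632, t))
Y = -289536 (Y = Mul(-1392, 208) = -289536)
Function('k')(n, r) = -289536
Mul(Add(-2275859, Function('k')(1686, 1570)), Add(4680632, Function('s')(438))) = Mul(Add(-2275859, -289536), Add(4680632, Add(-632, 438))) = Mul(-2565395, Add(4680632, -194)) = Mul(-2565395, 4680438) = -12007172243010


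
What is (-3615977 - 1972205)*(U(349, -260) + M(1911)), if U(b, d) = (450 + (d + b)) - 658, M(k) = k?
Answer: -10014022144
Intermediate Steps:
U(b, d) = -208 + b + d (U(b, d) = (450 + (b + d)) - 658 = (450 + b + d) - 658 = -208 + b + d)
(-3615977 - 1972205)*(U(349, -260) + M(1911)) = (-3615977 - 1972205)*((-208 + 349 - 260) + 1911) = -5588182*(-119 + 1911) = -5588182*1792 = -10014022144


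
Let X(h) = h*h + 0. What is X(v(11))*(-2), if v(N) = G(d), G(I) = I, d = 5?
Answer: -50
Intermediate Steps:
v(N) = 5
X(h) = h² (X(h) = h² + 0 = h²)
X(v(11))*(-2) = 5²*(-2) = 25*(-2) = -50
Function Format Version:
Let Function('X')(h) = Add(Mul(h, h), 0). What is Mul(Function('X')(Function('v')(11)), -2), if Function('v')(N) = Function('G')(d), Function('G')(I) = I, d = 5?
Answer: -50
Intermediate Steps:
Function('v')(N) = 5
Function('X')(h) = Pow(h, 2) (Function('X')(h) = Add(Pow(h, 2), 0) = Pow(h, 2))
Mul(Function('X')(Function('v')(11)), -2) = Mul(Pow(5, 2), -2) = Mul(25, -2) = -50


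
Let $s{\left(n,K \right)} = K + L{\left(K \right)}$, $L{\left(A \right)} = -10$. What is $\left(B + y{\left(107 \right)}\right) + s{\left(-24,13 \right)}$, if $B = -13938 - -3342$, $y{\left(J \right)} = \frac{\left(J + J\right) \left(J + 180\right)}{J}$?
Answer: $-10019$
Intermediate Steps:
$y{\left(J \right)} = 360 + 2 J$ ($y{\left(J \right)} = \frac{2 J \left(180 + J\right)}{J} = 360 + 2 J$)
$B = -10596$ ($B = -13938 + 3342 = -10596$)
$s{\left(n,K \right)} = -10 + K$ ($s{\left(n,K \right)} = K - 10 = -10 + K$)
$\left(B + y{\left(107 \right)}\right) + s{\left(-24,13 \right)} = \left(-10596 + \left(360 + 2 \cdot 107\right)\right) + \left(-10 + 13\right) = \left(-10596 + \left(360 + 214\right)\right) + 3 = \left(-10596 + 574\right) + 3 = -10022 + 3 = -10019$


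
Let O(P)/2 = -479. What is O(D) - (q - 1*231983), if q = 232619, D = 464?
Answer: -1594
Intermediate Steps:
O(P) = -958 (O(P) = 2*(-479) = -958)
O(D) - (q - 1*231983) = -958 - (232619 - 1*231983) = -958 - (232619 - 231983) = -958 - 1*636 = -958 - 636 = -1594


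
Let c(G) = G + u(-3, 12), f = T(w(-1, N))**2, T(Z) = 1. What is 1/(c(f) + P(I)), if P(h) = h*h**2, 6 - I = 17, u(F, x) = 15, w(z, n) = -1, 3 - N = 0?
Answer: -1/1315 ≈ -0.00076046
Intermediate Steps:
N = 3 (N = 3 - 1*0 = 3 + 0 = 3)
I = -11 (I = 6 - 1*17 = 6 - 17 = -11)
f = 1 (f = 1**2 = 1)
P(h) = h**3
c(G) = 15 + G (c(G) = G + 15 = 15 + G)
1/(c(f) + P(I)) = 1/((15 + 1) + (-11)**3) = 1/(16 - 1331) = 1/(-1315) = -1/1315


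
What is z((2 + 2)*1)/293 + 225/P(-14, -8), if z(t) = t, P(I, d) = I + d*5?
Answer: -7301/1758 ≈ -4.1530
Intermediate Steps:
P(I, d) = I + 5*d
z((2 + 2)*1)/293 + 225/P(-14, -8) = ((2 + 2)*1)/293 + 225/(-14 + 5*(-8)) = (4*1)*(1/293) + 225/(-14 - 40) = 4*(1/293) + 225/(-54) = 4/293 + 225*(-1/54) = 4/293 - 25/6 = -7301/1758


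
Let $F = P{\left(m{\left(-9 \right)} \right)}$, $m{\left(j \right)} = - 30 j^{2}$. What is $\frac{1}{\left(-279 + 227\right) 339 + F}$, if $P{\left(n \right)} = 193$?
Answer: $- \frac{1}{17435} \approx -5.7356 \cdot 10^{-5}$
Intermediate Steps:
$F = 193$
$\frac{1}{\left(-279 + 227\right) 339 + F} = \frac{1}{\left(-279 + 227\right) 339 + 193} = \frac{1}{\left(-52\right) 339 + 193} = \frac{1}{-17628 + 193} = \frac{1}{-17435} = - \frac{1}{17435}$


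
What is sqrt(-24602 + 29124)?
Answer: sqrt(4522) ≈ 67.246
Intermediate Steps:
sqrt(-24602 + 29124) = sqrt(4522)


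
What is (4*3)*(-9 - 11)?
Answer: -240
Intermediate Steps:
(4*3)*(-9 - 11) = 12*(-20) = -240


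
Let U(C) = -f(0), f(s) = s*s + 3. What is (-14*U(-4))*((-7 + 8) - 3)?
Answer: -84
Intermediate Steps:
f(s) = 3 + s² (f(s) = s² + 3 = 3 + s²)
U(C) = -3 (U(C) = -(3 + 0²) = -(3 + 0) = -1*3 = -3)
(-14*U(-4))*((-7 + 8) - 3) = (-14*(-3))*((-7 + 8) - 3) = 42*(1 - 3) = 42*(-2) = -84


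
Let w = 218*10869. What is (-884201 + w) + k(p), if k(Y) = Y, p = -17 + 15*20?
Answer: 1485524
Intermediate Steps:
p = 283 (p = -17 + 300 = 283)
w = 2369442
(-884201 + w) + k(p) = (-884201 + 2369442) + 283 = 1485241 + 283 = 1485524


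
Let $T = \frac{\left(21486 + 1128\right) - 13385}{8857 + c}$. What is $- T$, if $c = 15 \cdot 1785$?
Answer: $- \frac{9229}{35632} \approx -0.25901$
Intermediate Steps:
$c = 26775$
$T = \frac{9229}{35632}$ ($T = \frac{\left(21486 + 1128\right) - 13385}{8857 + 26775} = \frac{22614 - 13385}{35632} = 9229 \cdot \frac{1}{35632} = \frac{9229}{35632} \approx 0.25901$)
$- T = \left(-1\right) \frac{9229}{35632} = - \frac{9229}{35632}$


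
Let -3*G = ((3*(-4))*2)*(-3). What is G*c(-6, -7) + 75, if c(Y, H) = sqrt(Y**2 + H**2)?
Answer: 75 - 24*sqrt(85) ≈ -146.27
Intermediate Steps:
G = -24 (G = -(3*(-4))*2*(-3)/3 = -(-12*2)*(-3)/3 = -(-8)*(-3) = -1/3*72 = -24)
c(Y, H) = sqrt(H**2 + Y**2)
G*c(-6, -7) + 75 = -24*sqrt((-7)**2 + (-6)**2) + 75 = -24*sqrt(49 + 36) + 75 = -24*sqrt(85) + 75 = 75 - 24*sqrt(85)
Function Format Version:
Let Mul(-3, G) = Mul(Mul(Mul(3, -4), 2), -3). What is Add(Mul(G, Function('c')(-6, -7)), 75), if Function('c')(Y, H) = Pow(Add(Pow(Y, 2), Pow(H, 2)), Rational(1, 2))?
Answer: Add(75, Mul(-24, Pow(85, Rational(1, 2)))) ≈ -146.27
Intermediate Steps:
G = -24 (G = Mul(Rational(-1, 3), Mul(Mul(Mul(3, -4), 2), -3)) = Mul(Rational(-1, 3), Mul(Mul(-12, 2), -3)) = Mul(Rational(-1, 3), Mul(-24, -3)) = Mul(Rational(-1, 3), 72) = -24)
Function('c')(Y, H) = Pow(Add(Pow(H, 2), Pow(Y, 2)), Rational(1, 2))
Add(Mul(G, Function('c')(-6, -7)), 75) = Add(Mul(-24, Pow(Add(Pow(-7, 2), Pow(-6, 2)), Rational(1, 2))), 75) = Add(Mul(-24, Pow(Add(49, 36), Rational(1, 2))), 75) = Add(Mul(-24, Pow(85, Rational(1, 2))), 75) = Add(75, Mul(-24, Pow(85, Rational(1, 2))))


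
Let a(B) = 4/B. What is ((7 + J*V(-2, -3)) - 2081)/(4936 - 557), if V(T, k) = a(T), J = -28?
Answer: -2018/4379 ≈ -0.46084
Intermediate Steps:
V(T, k) = 4/T
((7 + J*V(-2, -3)) - 2081)/(4936 - 557) = ((7 - 112/(-2)) - 2081)/(4936 - 557) = ((7 - 112*(-1)/2) - 2081)/4379 = ((7 - 28*(-2)) - 2081)*(1/4379) = ((7 + 56) - 2081)*(1/4379) = (63 - 2081)*(1/4379) = -2018*1/4379 = -2018/4379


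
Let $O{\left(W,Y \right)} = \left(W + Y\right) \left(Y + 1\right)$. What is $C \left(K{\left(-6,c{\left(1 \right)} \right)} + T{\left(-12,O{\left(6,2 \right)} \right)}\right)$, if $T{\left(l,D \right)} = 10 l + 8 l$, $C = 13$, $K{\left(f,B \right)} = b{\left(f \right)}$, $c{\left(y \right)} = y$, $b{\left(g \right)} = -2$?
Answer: $-2834$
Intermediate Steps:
$K{\left(f,B \right)} = -2$
$O{\left(W,Y \right)} = \left(1 + Y\right) \left(W + Y\right)$ ($O{\left(W,Y \right)} = \left(W + Y\right) \left(1 + Y\right) = \left(1 + Y\right) \left(W + Y\right)$)
$T{\left(l,D \right)} = 18 l$
$C \left(K{\left(-6,c{\left(1 \right)} \right)} + T{\left(-12,O{\left(6,2 \right)} \right)}\right) = 13 \left(-2 + 18 \left(-12\right)\right) = 13 \left(-2 - 216\right) = 13 \left(-218\right) = -2834$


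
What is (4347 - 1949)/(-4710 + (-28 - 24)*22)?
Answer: -1199/2927 ≈ -0.40963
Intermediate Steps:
(4347 - 1949)/(-4710 + (-28 - 24)*22) = 2398/(-4710 - 52*22) = 2398/(-4710 - 1144) = 2398/(-5854) = 2398*(-1/5854) = -1199/2927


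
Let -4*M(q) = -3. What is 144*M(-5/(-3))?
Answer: 108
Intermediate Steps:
M(q) = 3/4 (M(q) = -1/4*(-3) = 3/4)
144*M(-5/(-3)) = 144*(3/4) = 108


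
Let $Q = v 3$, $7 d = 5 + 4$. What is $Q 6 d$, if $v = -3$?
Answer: $- \frac{486}{7} \approx -69.429$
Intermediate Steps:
$d = \frac{9}{7}$ ($d = \frac{5 + 4}{7} = \frac{1}{7} \cdot 9 = \frac{9}{7} \approx 1.2857$)
$Q = -9$ ($Q = \left(-3\right) 3 = -9$)
$Q 6 d = \left(-9\right) 6 \cdot \frac{9}{7} = \left(-54\right) \frac{9}{7} = - \frac{486}{7}$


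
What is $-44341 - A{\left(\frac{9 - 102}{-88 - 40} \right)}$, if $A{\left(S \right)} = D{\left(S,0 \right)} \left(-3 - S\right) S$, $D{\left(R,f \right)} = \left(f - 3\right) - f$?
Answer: $- \frac{726616027}{16384} \approx -44349.0$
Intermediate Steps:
$D{\left(R,f \right)} = -3$ ($D{\left(R,f \right)} = \left(f - 3\right) - f = \left(-3 + f\right) - f = -3$)
$A{\left(S \right)} = S \left(9 + 3 S\right)$ ($A{\left(S \right)} = - 3 \left(-3 - S\right) S = \left(9 + 3 S\right) S = S \left(9 + 3 S\right)$)
$-44341 - A{\left(\frac{9 - 102}{-88 - 40} \right)} = -44341 - 3 \frac{9 - 102}{-88 - 40} \left(3 + \frac{9 - 102}{-88 - 40}\right) = -44341 - 3 \left(- \frac{93}{-128}\right) \left(3 - \frac{93}{-128}\right) = -44341 - 3 \left(\left(-93\right) \left(- \frac{1}{128}\right)\right) \left(3 - - \frac{93}{128}\right) = -44341 - 3 \cdot \frac{93}{128} \left(3 + \frac{93}{128}\right) = -44341 - 3 \cdot \frac{93}{128} \cdot \frac{477}{128} = -44341 - \frac{133083}{16384} = - \frac{726616027}{16384}$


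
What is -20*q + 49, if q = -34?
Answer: 729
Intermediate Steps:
-20*q + 49 = -20*(-34) + 49 = 680 + 49 = 729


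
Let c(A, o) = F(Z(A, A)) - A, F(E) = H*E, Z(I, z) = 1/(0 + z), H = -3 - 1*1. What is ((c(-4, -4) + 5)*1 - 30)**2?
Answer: 400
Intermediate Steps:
H = -4 (H = -3 - 1 = -4)
Z(I, z) = 1/z
F(E) = -4*E
c(A, o) = -A - 4/A (c(A, o) = -4/A - A = -A - 4/A)
((c(-4, -4) + 5)*1 - 30)**2 = (((-1*(-4) - 4/(-4)) + 5)*1 - 30)**2 = (((4 - 4*(-1/4)) + 5)*1 - 30)**2 = (((4 + 1) + 5)*1 - 30)**2 = ((5 + 5)*1 - 30)**2 = (10*1 - 30)**2 = (10 - 30)**2 = (-20)**2 = 400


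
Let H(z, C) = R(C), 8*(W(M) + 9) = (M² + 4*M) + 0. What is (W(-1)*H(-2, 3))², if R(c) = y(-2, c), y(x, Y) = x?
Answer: 5625/16 ≈ 351.56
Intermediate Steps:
R(c) = -2
W(M) = -9 + M/2 + M²/8 (W(M) = -9 + ((M² + 4*M) + 0)/8 = -9 + (M² + 4*M)/8 = -9 + (M/2 + M²/8) = -9 + M/2 + M²/8)
H(z, C) = -2
(W(-1)*H(-2, 3))² = ((-9 + (½)*(-1) + (⅛)*(-1)²)*(-2))² = ((-9 - ½ + (⅛)*1)*(-2))² = ((-9 - ½ + ⅛)*(-2))² = (-75/8*(-2))² = (75/4)² = 5625/16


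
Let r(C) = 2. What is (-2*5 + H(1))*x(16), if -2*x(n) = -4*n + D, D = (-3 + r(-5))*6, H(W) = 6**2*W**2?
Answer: 910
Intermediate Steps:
H(W) = 36*W**2
D = -6 (D = (-3 + 2)*6 = -1*6 = -6)
x(n) = 3 + 2*n (x(n) = -(-4*n - 6)/2 = -(-6 - 4*n)/2 = 3 + 2*n)
(-2*5 + H(1))*x(16) = (-2*5 + 36*1**2)*(3 + 2*16) = (-10 + 36*1)*(3 + 32) = (-10 + 36)*35 = 26*35 = 910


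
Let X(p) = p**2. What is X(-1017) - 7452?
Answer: 1026837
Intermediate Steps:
X(-1017) - 7452 = (-1017)**2 - 7452 = 1034289 - 7452 = 1026837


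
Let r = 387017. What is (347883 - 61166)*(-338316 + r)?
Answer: 13963404617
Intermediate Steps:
(347883 - 61166)*(-338316 + r) = (347883 - 61166)*(-338316 + 387017) = 286717*48701 = 13963404617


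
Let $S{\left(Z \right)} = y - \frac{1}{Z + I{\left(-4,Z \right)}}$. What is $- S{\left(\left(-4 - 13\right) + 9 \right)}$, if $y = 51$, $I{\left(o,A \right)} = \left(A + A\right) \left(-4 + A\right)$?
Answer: $- \frac{9383}{184} \approx -50.995$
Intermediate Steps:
$I{\left(o,A \right)} = 2 A \left(-4 + A\right)$
$S{\left(Z \right)} = 51 - \frac{1}{Z + 2 Z \left(-4 + Z\right)}$
$- S{\left(\left(-4 - 13\right) + 9 \right)} = - \frac{-1 - 357 \left(\left(-4 - 13\right) + 9\right) + 102 \left(\left(-4 - 13\right) + 9\right)^{2}}{\left(\left(-4 - 13\right) + 9\right) \left(-7 + 2 \left(\left(-4 - 13\right) + 9\right)\right)} = - \frac{-1 - 357 \left(-17 + 9\right) + 102 \left(-17 + 9\right)^{2}}{\left(-17 + 9\right) \left(-7 + 2 \left(-17 + 9\right)\right)} = - \frac{-1 - -2856 + 102 \left(-8\right)^{2}}{\left(-8\right) \left(-7 + 2 \left(-8\right)\right)} = - \frac{\left(-1\right) \left(-1 + 2856 + 102 \cdot 64\right)}{8 \left(-7 - 16\right)} = - \frac{\left(-1\right) \left(-1 + 2856 + 6528\right)}{8 \left(-23\right)} = - \frac{\left(-1\right) \left(-1\right) 9383}{8 \cdot 23} = \left(-1\right) \frac{9383}{184} = - \frac{9383}{184}$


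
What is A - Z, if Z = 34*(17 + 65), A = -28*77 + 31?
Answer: -4913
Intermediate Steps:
A = -2125 (A = -2156 + 31 = -2125)
Z = 2788 (Z = 34*82 = 2788)
A - Z = -2125 - 1*2788 = -2125 - 2788 = -4913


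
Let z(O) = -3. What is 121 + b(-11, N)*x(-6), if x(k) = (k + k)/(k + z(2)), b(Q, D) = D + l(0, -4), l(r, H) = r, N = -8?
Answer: 331/3 ≈ 110.33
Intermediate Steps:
b(Q, D) = D (b(Q, D) = D + 0 = D)
x(k) = 2*k/(-3 + k) (x(k) = (k + k)/(k - 3) = (2*k)/(-3 + k) = 2*k/(-3 + k))
121 + b(-11, N)*x(-6) = 121 - 16*(-6)/(-3 - 6) = 121 - 16*(-6)/(-9) = 121 - 16*(-6)*(-1)/9 = 121 - 8*4/3 = 121 - 32/3 = 331/3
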